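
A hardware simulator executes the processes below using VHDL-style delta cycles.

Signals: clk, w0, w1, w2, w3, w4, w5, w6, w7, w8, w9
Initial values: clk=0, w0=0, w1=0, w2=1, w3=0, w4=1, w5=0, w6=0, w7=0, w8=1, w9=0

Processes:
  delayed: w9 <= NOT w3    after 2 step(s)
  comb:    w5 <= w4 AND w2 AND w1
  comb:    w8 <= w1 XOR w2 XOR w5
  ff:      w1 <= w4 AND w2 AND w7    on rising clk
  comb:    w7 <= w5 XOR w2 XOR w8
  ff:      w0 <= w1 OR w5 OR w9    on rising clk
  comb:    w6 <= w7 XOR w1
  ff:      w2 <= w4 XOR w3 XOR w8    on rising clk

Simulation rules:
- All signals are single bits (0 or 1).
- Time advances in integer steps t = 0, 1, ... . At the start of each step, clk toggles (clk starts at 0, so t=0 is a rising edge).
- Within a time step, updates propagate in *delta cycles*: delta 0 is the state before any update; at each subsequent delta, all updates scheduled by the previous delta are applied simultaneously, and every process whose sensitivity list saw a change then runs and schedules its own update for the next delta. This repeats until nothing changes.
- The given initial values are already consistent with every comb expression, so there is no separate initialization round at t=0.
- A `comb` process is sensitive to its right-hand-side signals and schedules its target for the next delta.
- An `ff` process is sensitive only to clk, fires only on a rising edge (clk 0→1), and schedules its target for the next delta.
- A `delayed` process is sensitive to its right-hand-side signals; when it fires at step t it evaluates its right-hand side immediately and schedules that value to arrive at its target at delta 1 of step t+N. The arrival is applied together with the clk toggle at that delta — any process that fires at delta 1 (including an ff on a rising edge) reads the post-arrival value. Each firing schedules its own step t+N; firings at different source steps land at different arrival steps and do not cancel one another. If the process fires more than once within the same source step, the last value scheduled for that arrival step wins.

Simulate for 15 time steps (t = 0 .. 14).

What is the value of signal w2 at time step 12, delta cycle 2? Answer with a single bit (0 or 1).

0

t0.Δ0 w5=0 w1=0 clk=0 w9=0 w3=0 w0=0 w7=0 w4=1 w8=1 w2=1 w6=0
t0.Δ1 w5=0 w1=0 clk=1 w9=0 w3=0 w0=0 w7=0 w4=1 w8=1 w2=1 w6=0
t0.Δ2 w5=0 w1=0 clk=1 w9=0 w3=0 w0=0 w7=0 w4=1 w8=1 w2=0 w6=0
t0.Δ3 w5=0 w1=0 clk=1 w9=0 w3=0 w0=0 w7=1 w4=1 w8=0 w2=0 w6=0
t0.Δ4 w5=0 w1=0 clk=1 w9=0 w3=0 w0=0 w7=0 w4=1 w8=0 w2=0 w6=1
t0.Δ5 w5=0 w1=0 clk=1 w9=0 w3=0 w0=0 w7=0 w4=1 w8=0 w2=0 w6=0
t1.Δ0 w5=0 w1=0 clk=1 w9=0 w3=0 w0=0 w7=0 w4=1 w8=0 w2=0 w6=0
t1.Δ1 w5=0 w1=0 clk=0 w9=0 w3=0 w0=0 w7=0 w4=1 w8=0 w2=0 w6=0
t2.Δ0 w5=0 w1=0 clk=0 w9=0 w3=0 w0=0 w7=0 w4=1 w8=0 w2=0 w6=0
t2.Δ1 w5=0 w1=0 clk=1 w9=0 w3=0 w0=0 w7=0 w4=1 w8=0 w2=0 w6=0
t2.Δ2 w5=0 w1=0 clk=1 w9=0 w3=0 w0=0 w7=0 w4=1 w8=0 w2=1 w6=0
t2.Δ3 w5=0 w1=0 clk=1 w9=0 w3=0 w0=0 w7=1 w4=1 w8=1 w2=1 w6=0
t2.Δ4 w5=0 w1=0 clk=1 w9=0 w3=0 w0=0 w7=0 w4=1 w8=1 w2=1 w6=1
t2.Δ5 w5=0 w1=0 clk=1 w9=0 w3=0 w0=0 w7=0 w4=1 w8=1 w2=1 w6=0
t3.Δ0 w5=0 w1=0 clk=1 w9=0 w3=0 w0=0 w7=0 w4=1 w8=1 w2=1 w6=0
t3.Δ1 w5=0 w1=0 clk=0 w9=0 w3=0 w0=0 w7=0 w4=1 w8=1 w2=1 w6=0
t4.Δ0 w5=0 w1=0 clk=0 w9=0 w3=0 w0=0 w7=0 w4=1 w8=1 w2=1 w6=0
t4.Δ1 w5=0 w1=0 clk=1 w9=0 w3=0 w0=0 w7=0 w4=1 w8=1 w2=1 w6=0
t4.Δ2 w5=0 w1=0 clk=1 w9=0 w3=0 w0=0 w7=0 w4=1 w8=1 w2=0 w6=0
t4.Δ3 w5=0 w1=0 clk=1 w9=0 w3=0 w0=0 w7=1 w4=1 w8=0 w2=0 w6=0
t4.Δ4 w5=0 w1=0 clk=1 w9=0 w3=0 w0=0 w7=0 w4=1 w8=0 w2=0 w6=1
t4.Δ5 w5=0 w1=0 clk=1 w9=0 w3=0 w0=0 w7=0 w4=1 w8=0 w2=0 w6=0
t5.Δ0 w5=0 w1=0 clk=1 w9=0 w3=0 w0=0 w7=0 w4=1 w8=0 w2=0 w6=0
t5.Δ1 w5=0 w1=0 clk=0 w9=0 w3=0 w0=0 w7=0 w4=1 w8=0 w2=0 w6=0
t6.Δ0 w5=0 w1=0 clk=0 w9=0 w3=0 w0=0 w7=0 w4=1 w8=0 w2=0 w6=0
t6.Δ1 w5=0 w1=0 clk=1 w9=0 w3=0 w0=0 w7=0 w4=1 w8=0 w2=0 w6=0
t6.Δ2 w5=0 w1=0 clk=1 w9=0 w3=0 w0=0 w7=0 w4=1 w8=0 w2=1 w6=0
t6.Δ3 w5=0 w1=0 clk=1 w9=0 w3=0 w0=0 w7=1 w4=1 w8=1 w2=1 w6=0
t6.Δ4 w5=0 w1=0 clk=1 w9=0 w3=0 w0=0 w7=0 w4=1 w8=1 w2=1 w6=1
t6.Δ5 w5=0 w1=0 clk=1 w9=0 w3=0 w0=0 w7=0 w4=1 w8=1 w2=1 w6=0
t7.Δ0 w5=0 w1=0 clk=1 w9=0 w3=0 w0=0 w7=0 w4=1 w8=1 w2=1 w6=0
t7.Δ1 w5=0 w1=0 clk=0 w9=0 w3=0 w0=0 w7=0 w4=1 w8=1 w2=1 w6=0
t8.Δ0 w5=0 w1=0 clk=0 w9=0 w3=0 w0=0 w7=0 w4=1 w8=1 w2=1 w6=0
t8.Δ1 w5=0 w1=0 clk=1 w9=0 w3=0 w0=0 w7=0 w4=1 w8=1 w2=1 w6=0
t8.Δ2 w5=0 w1=0 clk=1 w9=0 w3=0 w0=0 w7=0 w4=1 w8=1 w2=0 w6=0
t8.Δ3 w5=0 w1=0 clk=1 w9=0 w3=0 w0=0 w7=1 w4=1 w8=0 w2=0 w6=0
t8.Δ4 w5=0 w1=0 clk=1 w9=0 w3=0 w0=0 w7=0 w4=1 w8=0 w2=0 w6=1
t8.Δ5 w5=0 w1=0 clk=1 w9=0 w3=0 w0=0 w7=0 w4=1 w8=0 w2=0 w6=0
t9.Δ0 w5=0 w1=0 clk=1 w9=0 w3=0 w0=0 w7=0 w4=1 w8=0 w2=0 w6=0
t9.Δ1 w5=0 w1=0 clk=0 w9=0 w3=0 w0=0 w7=0 w4=1 w8=0 w2=0 w6=0
t10.Δ0 w5=0 w1=0 clk=0 w9=0 w3=0 w0=0 w7=0 w4=1 w8=0 w2=0 w6=0
t10.Δ1 w5=0 w1=0 clk=1 w9=0 w3=0 w0=0 w7=0 w4=1 w8=0 w2=0 w6=0
t10.Δ2 w5=0 w1=0 clk=1 w9=0 w3=0 w0=0 w7=0 w4=1 w8=0 w2=1 w6=0
t10.Δ3 w5=0 w1=0 clk=1 w9=0 w3=0 w0=0 w7=1 w4=1 w8=1 w2=1 w6=0
t10.Δ4 w5=0 w1=0 clk=1 w9=0 w3=0 w0=0 w7=0 w4=1 w8=1 w2=1 w6=1
t10.Δ5 w5=0 w1=0 clk=1 w9=0 w3=0 w0=0 w7=0 w4=1 w8=1 w2=1 w6=0
t11.Δ0 w5=0 w1=0 clk=1 w9=0 w3=0 w0=0 w7=0 w4=1 w8=1 w2=1 w6=0
t11.Δ1 w5=0 w1=0 clk=0 w9=0 w3=0 w0=0 w7=0 w4=1 w8=1 w2=1 w6=0
t12.Δ0 w5=0 w1=0 clk=0 w9=0 w3=0 w0=0 w7=0 w4=1 w8=1 w2=1 w6=0
t12.Δ1 w5=0 w1=0 clk=1 w9=0 w3=0 w0=0 w7=0 w4=1 w8=1 w2=1 w6=0
t12.Δ2 w5=0 w1=0 clk=1 w9=0 w3=0 w0=0 w7=0 w4=1 w8=1 w2=0 w6=0
t12.Δ3 w5=0 w1=0 clk=1 w9=0 w3=0 w0=0 w7=1 w4=1 w8=0 w2=0 w6=0
t12.Δ4 w5=0 w1=0 clk=1 w9=0 w3=0 w0=0 w7=0 w4=1 w8=0 w2=0 w6=1
t12.Δ5 w5=0 w1=0 clk=1 w9=0 w3=0 w0=0 w7=0 w4=1 w8=0 w2=0 w6=0
t13.Δ0 w5=0 w1=0 clk=1 w9=0 w3=0 w0=0 w7=0 w4=1 w8=0 w2=0 w6=0
t13.Δ1 w5=0 w1=0 clk=0 w9=0 w3=0 w0=0 w7=0 w4=1 w8=0 w2=0 w6=0
t14.Δ0 w5=0 w1=0 clk=0 w9=0 w3=0 w0=0 w7=0 w4=1 w8=0 w2=0 w6=0
t14.Δ1 w5=0 w1=0 clk=1 w9=0 w3=0 w0=0 w7=0 w4=1 w8=0 w2=0 w6=0
t14.Δ2 w5=0 w1=0 clk=1 w9=0 w3=0 w0=0 w7=0 w4=1 w8=0 w2=1 w6=0
t14.Δ3 w5=0 w1=0 clk=1 w9=0 w3=0 w0=0 w7=1 w4=1 w8=1 w2=1 w6=0
t14.Δ4 w5=0 w1=0 clk=1 w9=0 w3=0 w0=0 w7=0 w4=1 w8=1 w2=1 w6=1
t14.Δ5 w5=0 w1=0 clk=1 w9=0 w3=0 w0=0 w7=0 w4=1 w8=1 w2=1 w6=0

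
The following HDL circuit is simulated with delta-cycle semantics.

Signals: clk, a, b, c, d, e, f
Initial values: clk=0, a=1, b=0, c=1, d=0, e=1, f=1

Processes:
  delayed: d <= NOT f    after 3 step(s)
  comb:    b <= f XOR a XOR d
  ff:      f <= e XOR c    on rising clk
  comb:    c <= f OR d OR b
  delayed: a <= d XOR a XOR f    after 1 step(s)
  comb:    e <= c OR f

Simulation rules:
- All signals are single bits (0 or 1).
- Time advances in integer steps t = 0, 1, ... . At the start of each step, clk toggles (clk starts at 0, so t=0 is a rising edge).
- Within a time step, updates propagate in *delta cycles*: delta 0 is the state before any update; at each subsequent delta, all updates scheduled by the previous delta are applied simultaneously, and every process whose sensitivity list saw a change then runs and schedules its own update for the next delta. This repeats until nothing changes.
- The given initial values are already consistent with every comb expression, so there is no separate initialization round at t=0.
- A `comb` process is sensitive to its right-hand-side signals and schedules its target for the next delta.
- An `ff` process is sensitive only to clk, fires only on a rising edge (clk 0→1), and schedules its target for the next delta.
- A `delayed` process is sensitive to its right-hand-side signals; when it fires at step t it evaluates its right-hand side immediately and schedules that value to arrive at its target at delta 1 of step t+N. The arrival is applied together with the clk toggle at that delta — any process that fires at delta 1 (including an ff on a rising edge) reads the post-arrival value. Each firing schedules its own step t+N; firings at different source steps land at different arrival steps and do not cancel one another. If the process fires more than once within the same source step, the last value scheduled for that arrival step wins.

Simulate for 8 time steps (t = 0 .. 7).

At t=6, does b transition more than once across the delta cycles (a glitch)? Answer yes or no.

[bits: c,e,a,f,b,clk,d]
t=0: Δ0=1111000 Δ1=1111010 Δ2=1110010 Δ3=0110110 Δ4=1010110 Δ5=1110110 | 5Δ
t=1: Δ0=1110110 Δ1=1110100 | 1Δ
t=2: Δ0=1110100 Δ1=1110110 | 1Δ
t=3: Δ0=1110110 Δ1=1110101 Δ2=1110001 | 2Δ
t=4: Δ0=1110001 Δ1=1100011 Δ2=1100111 | 2Δ
t=5: Δ0=1100111 Δ1=1110101 Δ2=1110001 | 2Δ
t=6: Δ0=1110001 Δ1=1100011 Δ2=1100111 | 2Δ
t=7: Δ0=1100111 Δ1=1110101 Δ2=1110001 | 2Δ

no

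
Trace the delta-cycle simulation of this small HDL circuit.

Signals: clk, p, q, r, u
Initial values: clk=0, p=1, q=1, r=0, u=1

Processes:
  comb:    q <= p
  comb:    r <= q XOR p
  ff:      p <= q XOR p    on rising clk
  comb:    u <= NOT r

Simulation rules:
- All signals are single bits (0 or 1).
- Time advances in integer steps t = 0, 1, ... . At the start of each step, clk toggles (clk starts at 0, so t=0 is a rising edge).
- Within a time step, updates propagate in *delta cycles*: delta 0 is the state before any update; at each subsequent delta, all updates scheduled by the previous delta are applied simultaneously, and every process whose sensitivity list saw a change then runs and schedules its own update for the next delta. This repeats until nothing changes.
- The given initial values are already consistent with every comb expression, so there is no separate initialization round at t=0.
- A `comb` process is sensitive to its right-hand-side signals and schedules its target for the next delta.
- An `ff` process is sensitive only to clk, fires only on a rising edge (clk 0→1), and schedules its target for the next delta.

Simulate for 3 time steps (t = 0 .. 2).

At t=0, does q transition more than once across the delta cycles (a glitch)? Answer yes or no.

no

[bits: p,clk,q,r,u]
t=0: Δ0=10101 Δ1=11101 Δ2=01101 Δ3=01011 Δ4=01000 Δ5=01001 | 5Δ
t=1: Δ0=01001 Δ1=00001 | 1Δ
t=2: Δ0=00001 Δ1=01001 | 1Δ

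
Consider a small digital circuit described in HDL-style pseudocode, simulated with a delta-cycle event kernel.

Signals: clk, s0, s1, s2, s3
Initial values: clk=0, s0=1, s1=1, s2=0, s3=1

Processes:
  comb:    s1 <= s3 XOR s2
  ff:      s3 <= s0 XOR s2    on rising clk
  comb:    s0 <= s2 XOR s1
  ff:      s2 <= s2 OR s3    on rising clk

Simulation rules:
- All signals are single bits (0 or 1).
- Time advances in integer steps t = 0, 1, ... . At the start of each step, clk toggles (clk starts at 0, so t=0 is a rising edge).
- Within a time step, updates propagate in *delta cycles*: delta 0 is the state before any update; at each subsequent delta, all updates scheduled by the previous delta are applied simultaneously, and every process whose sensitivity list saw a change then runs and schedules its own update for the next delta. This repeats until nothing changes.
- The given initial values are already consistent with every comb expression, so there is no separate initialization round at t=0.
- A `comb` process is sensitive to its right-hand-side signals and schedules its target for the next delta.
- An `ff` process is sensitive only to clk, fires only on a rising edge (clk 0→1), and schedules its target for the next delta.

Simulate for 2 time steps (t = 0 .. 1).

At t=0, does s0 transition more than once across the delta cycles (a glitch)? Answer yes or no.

yes

t=0 Δ0: s0=1 s3=1 clk=0 s2=0 s1=1
  Δ1: clk:0→1
  Δ2: s2:0→1
  Δ3: s0:1→0, s1:1→0
  Δ4: s0:0→1
  (4Δ to stable)
t=1 Δ0: s0=1 s3=1 clk=1 s2=1 s1=0
  Δ1: clk:1→0
  (1Δ to stable)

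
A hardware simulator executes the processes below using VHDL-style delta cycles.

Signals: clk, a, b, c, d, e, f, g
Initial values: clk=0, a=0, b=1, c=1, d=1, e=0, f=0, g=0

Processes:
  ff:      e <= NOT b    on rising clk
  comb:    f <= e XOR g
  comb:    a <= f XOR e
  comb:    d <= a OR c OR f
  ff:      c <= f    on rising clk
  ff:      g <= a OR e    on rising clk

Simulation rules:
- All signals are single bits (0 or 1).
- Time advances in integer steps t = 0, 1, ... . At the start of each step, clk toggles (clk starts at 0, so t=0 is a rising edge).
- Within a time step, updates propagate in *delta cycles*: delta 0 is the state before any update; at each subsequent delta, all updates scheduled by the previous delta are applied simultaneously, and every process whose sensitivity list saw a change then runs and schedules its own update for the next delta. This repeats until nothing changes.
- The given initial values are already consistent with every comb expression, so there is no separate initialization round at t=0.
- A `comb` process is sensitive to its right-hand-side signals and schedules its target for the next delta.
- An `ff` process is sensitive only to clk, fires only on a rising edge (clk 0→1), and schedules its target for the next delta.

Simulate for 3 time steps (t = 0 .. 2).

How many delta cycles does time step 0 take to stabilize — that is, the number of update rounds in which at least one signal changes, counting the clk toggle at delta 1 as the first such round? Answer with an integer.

3

t=0 Δ0: a=0 g=0 e=0 c=1 d=1 clk=0 b=1 f=0
  Δ1: clk:0→1
  Δ2: c:1→0
  Δ3: d:1→0
  (3Δ to stable)
t=1 Δ0: a=0 g=0 e=0 c=0 d=0 clk=1 b=1 f=0
  Δ1: clk:1→0
  (1Δ to stable)
t=2 Δ0: a=0 g=0 e=0 c=0 d=0 clk=0 b=1 f=0
  Δ1: clk:0→1
  (1Δ to stable)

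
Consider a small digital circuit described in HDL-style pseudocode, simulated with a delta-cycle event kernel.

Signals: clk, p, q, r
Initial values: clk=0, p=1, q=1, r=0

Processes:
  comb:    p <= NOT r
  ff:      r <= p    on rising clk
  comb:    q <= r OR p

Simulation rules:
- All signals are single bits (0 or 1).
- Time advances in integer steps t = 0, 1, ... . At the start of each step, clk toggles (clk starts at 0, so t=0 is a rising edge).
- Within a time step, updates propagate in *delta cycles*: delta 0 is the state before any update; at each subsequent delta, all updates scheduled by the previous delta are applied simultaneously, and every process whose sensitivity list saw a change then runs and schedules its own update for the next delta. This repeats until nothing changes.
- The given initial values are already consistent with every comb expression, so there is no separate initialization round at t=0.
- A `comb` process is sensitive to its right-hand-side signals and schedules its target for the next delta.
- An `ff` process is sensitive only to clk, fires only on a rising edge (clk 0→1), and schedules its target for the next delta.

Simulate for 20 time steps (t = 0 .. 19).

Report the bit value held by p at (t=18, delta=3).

[bits: r,clk,q,p]
t=0: Δ0=0011 Δ1=0111 Δ2=1111 Δ3=1110 | 3Δ
t=1: Δ0=1110 Δ1=1010 | 1Δ
t=2: Δ0=1010 Δ1=1110 Δ2=0110 Δ3=0101 Δ4=0111 | 4Δ
t=3: Δ0=0111 Δ1=0011 | 1Δ
t=4: Δ0=0011 Δ1=0111 Δ2=1111 Δ3=1110 | 3Δ
t=5: Δ0=1110 Δ1=1010 | 1Δ
t=6: Δ0=1010 Δ1=1110 Δ2=0110 Δ3=0101 Δ4=0111 | 4Δ
t=7: Δ0=0111 Δ1=0011 | 1Δ
t=8: Δ0=0011 Δ1=0111 Δ2=1111 Δ3=1110 | 3Δ
t=9: Δ0=1110 Δ1=1010 | 1Δ
t=10: Δ0=1010 Δ1=1110 Δ2=0110 Δ3=0101 Δ4=0111 | 4Δ
t=11: Δ0=0111 Δ1=0011 | 1Δ
t=12: Δ0=0011 Δ1=0111 Δ2=1111 Δ3=1110 | 3Δ
t=13: Δ0=1110 Δ1=1010 | 1Δ
t=14: Δ0=1010 Δ1=1110 Δ2=0110 Δ3=0101 Δ4=0111 | 4Δ
t=15: Δ0=0111 Δ1=0011 | 1Δ
t=16: Δ0=0011 Δ1=0111 Δ2=1111 Δ3=1110 | 3Δ
t=17: Δ0=1110 Δ1=1010 | 1Δ
t=18: Δ0=1010 Δ1=1110 Δ2=0110 Δ3=0101 Δ4=0111 | 4Δ
t=19: Δ0=0111 Δ1=0011 | 1Δ

1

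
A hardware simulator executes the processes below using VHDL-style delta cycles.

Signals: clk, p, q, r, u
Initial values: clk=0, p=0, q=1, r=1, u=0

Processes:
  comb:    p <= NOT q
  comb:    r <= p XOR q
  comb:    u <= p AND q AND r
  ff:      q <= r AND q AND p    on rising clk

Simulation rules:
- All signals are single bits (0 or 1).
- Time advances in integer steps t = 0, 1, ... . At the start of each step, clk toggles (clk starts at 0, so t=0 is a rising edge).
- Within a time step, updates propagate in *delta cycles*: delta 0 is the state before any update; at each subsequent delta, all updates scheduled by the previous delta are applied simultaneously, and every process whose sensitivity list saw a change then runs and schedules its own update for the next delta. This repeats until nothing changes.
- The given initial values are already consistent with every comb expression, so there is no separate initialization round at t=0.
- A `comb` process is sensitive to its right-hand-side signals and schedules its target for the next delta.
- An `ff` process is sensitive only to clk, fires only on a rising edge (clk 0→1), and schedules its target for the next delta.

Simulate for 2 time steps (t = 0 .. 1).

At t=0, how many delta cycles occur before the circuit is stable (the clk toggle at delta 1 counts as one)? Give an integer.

4

t=0 Δ0: q=1 u=0 p=0 r=1 clk=0
  Δ1: clk:0→1
  Δ2: q:1→0
  Δ3: p:0→1, r:1→0
  Δ4: r:0→1
  (4Δ to stable)
t=1 Δ0: q=0 u=0 p=1 r=1 clk=1
  Δ1: clk:1→0
  (1Δ to stable)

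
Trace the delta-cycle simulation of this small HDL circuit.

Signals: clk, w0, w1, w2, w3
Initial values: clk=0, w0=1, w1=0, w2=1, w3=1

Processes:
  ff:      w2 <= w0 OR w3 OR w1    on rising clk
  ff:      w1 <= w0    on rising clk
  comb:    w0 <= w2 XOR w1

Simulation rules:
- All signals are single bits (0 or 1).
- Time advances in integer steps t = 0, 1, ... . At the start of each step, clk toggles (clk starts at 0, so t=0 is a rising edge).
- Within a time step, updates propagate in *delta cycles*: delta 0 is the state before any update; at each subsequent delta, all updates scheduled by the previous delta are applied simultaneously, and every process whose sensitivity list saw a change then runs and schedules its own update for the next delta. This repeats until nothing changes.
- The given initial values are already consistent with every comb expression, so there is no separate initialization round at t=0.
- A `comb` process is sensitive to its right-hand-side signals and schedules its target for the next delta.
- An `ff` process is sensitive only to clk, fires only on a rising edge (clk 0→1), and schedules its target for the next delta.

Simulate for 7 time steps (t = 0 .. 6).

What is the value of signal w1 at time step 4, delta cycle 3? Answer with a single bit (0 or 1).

1

t=0 Δ0: w2=1 w0=1 clk=0 w3=1 w1=0
  Δ1: clk:0→1
  Δ2: w1:0→1
  Δ3: w0:1→0
  (3Δ to stable)
t=1 Δ0: w2=1 w0=0 clk=1 w3=1 w1=1
  Δ1: clk:1→0
  (1Δ to stable)
t=2 Δ0: w2=1 w0=0 clk=0 w3=1 w1=1
  Δ1: clk:0→1
  Δ2: w1:1→0
  Δ3: w0:0→1
  (3Δ to stable)
t=3 Δ0: w2=1 w0=1 clk=1 w3=1 w1=0
  Δ1: clk:1→0
  (1Δ to stable)
t=4 Δ0: w2=1 w0=1 clk=0 w3=1 w1=0
  Δ1: clk:0→1
  Δ2: w1:0→1
  Δ3: w0:1→0
  (3Δ to stable)
t=5 Δ0: w2=1 w0=0 clk=1 w3=1 w1=1
  Δ1: clk:1→0
  (1Δ to stable)
t=6 Δ0: w2=1 w0=0 clk=0 w3=1 w1=1
  Δ1: clk:0→1
  Δ2: w1:1→0
  Δ3: w0:0→1
  (3Δ to stable)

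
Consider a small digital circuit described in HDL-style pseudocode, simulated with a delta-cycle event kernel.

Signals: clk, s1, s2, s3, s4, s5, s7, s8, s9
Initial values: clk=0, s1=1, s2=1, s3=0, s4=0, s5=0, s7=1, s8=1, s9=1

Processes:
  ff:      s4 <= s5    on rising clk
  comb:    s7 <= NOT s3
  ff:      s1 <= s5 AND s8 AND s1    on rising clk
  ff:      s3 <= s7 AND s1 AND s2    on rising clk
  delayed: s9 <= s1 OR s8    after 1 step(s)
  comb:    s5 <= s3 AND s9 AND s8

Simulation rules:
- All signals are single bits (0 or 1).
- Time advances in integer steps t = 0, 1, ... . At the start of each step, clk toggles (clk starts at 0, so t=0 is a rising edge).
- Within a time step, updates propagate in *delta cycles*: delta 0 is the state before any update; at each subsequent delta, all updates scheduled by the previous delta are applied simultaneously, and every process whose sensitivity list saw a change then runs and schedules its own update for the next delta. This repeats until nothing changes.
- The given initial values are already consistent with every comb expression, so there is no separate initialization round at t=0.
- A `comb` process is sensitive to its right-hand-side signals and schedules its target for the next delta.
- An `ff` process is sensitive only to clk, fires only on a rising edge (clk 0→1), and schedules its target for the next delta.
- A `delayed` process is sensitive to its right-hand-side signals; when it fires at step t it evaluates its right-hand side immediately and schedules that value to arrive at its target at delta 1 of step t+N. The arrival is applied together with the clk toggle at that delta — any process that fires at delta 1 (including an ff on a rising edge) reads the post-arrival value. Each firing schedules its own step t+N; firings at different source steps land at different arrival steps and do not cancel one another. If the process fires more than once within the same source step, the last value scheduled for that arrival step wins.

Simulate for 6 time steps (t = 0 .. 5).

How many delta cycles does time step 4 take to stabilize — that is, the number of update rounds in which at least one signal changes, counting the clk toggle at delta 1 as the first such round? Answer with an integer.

2

t=0 Δ0: s9=1 s2=1 s4=0 s3=0 s1=1 s7=1 s5=0 s8=1 clk=0
  Δ1: clk:0→1
  Δ2: s3:0→1, s1:1→0
  Δ3: s7:1→0, s5:0→1
  (3Δ to stable)
t=1 Δ0: s9=1 s2=1 s4=0 s3=1 s1=0 s7=0 s5=1 s8=1 clk=1
  Δ1: clk:1→0
  (1Δ to stable)
t=2 Δ0: s9=1 s2=1 s4=0 s3=1 s1=0 s7=0 s5=1 s8=1 clk=0
  Δ1: clk:0→1
  Δ2: s4:0→1, s3:1→0
  Δ3: s7:0→1, s5:1→0
  (3Δ to stable)
t=3 Δ0: s9=1 s2=1 s4=1 s3=0 s1=0 s7=1 s5=0 s8=1 clk=1
  Δ1: clk:1→0
  (1Δ to stable)
t=4 Δ0: s9=1 s2=1 s4=1 s3=0 s1=0 s7=1 s5=0 s8=1 clk=0
  Δ1: clk:0→1
  Δ2: s4:1→0
  (2Δ to stable)
t=5 Δ0: s9=1 s2=1 s4=0 s3=0 s1=0 s7=1 s5=0 s8=1 clk=1
  Δ1: clk:1→0
  (1Δ to stable)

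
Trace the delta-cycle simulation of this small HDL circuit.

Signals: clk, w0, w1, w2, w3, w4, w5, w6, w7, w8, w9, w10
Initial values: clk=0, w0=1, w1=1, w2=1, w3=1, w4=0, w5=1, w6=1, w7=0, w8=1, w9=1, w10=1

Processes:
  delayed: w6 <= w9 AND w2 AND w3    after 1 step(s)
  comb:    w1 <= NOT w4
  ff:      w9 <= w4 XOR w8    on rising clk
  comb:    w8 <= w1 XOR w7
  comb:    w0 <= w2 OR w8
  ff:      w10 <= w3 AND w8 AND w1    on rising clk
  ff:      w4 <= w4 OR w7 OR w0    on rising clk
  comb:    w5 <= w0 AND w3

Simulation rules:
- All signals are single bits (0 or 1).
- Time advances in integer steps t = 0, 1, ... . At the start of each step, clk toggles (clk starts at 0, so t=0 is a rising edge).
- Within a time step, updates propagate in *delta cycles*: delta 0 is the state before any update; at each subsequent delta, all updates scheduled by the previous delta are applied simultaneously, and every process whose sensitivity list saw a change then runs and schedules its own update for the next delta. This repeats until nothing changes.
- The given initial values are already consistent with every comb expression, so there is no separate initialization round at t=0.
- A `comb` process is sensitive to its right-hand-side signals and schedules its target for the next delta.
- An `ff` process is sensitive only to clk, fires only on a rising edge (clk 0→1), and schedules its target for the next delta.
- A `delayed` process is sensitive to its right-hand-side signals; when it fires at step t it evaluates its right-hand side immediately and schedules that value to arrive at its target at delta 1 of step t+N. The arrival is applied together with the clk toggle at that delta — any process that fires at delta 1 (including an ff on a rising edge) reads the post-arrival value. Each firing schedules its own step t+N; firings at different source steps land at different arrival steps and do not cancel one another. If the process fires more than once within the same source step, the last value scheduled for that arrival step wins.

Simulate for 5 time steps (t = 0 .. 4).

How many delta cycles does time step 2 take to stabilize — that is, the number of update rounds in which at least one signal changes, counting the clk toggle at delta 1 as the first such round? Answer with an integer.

t=0 Δ0: w1=1 w0=1 w10=1 w5=1 w8=1 w9=1 w6=1 w7=0 w4=0 w2=1 w3=1 clk=0
  Δ1: clk:0→1
  Δ2: w4:0→1
  Δ3: w1:1→0
  Δ4: w8:1→0
  (4Δ to stable)
t=1 Δ0: w1=0 w0=1 w10=1 w5=1 w8=0 w9=1 w6=1 w7=0 w4=1 w2=1 w3=1 clk=1
  Δ1: clk:1→0
  (1Δ to stable)
t=2 Δ0: w1=0 w0=1 w10=1 w5=1 w8=0 w9=1 w6=1 w7=0 w4=1 w2=1 w3=1 clk=0
  Δ1: clk:0→1
  Δ2: w10:1→0
  (2Δ to stable)
t=3 Δ0: w1=0 w0=1 w10=0 w5=1 w8=0 w9=1 w6=1 w7=0 w4=1 w2=1 w3=1 clk=1
  Δ1: clk:1→0
  (1Δ to stable)
t=4 Δ0: w1=0 w0=1 w10=0 w5=1 w8=0 w9=1 w6=1 w7=0 w4=1 w2=1 w3=1 clk=0
  Δ1: clk:0→1
  (1Δ to stable)

2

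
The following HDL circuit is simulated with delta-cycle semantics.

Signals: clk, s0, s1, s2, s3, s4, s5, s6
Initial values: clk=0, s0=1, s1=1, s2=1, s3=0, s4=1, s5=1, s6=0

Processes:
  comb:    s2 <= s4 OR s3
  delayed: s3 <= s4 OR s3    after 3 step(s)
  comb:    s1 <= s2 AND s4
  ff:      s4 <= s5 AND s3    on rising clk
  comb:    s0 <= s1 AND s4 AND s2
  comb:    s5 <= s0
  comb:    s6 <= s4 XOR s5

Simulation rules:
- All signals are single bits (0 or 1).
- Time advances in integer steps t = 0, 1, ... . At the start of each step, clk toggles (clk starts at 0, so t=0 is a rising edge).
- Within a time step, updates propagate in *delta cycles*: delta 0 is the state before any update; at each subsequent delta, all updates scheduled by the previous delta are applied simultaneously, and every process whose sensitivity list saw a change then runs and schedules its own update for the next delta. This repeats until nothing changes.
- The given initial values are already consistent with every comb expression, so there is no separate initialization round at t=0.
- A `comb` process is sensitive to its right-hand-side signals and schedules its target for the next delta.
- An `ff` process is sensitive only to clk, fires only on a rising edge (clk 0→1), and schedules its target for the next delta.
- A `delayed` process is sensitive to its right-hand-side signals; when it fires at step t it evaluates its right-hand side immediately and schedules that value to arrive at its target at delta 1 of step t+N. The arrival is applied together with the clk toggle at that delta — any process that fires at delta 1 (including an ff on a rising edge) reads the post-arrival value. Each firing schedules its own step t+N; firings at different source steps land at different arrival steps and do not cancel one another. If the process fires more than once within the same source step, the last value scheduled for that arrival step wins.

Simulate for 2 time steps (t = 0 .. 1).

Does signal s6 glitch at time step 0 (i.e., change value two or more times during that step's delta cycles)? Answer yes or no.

[bits: s2,s4,s5,s0,s6,s1,s3,clk]
t=0: Δ0=11110100 Δ1=11110101 Δ2=10110101 Δ3=00101001 Δ4=00001001 Δ5=00000001 | 5Δ
t=1: Δ0=00000001 Δ1=00000000 | 1Δ

yes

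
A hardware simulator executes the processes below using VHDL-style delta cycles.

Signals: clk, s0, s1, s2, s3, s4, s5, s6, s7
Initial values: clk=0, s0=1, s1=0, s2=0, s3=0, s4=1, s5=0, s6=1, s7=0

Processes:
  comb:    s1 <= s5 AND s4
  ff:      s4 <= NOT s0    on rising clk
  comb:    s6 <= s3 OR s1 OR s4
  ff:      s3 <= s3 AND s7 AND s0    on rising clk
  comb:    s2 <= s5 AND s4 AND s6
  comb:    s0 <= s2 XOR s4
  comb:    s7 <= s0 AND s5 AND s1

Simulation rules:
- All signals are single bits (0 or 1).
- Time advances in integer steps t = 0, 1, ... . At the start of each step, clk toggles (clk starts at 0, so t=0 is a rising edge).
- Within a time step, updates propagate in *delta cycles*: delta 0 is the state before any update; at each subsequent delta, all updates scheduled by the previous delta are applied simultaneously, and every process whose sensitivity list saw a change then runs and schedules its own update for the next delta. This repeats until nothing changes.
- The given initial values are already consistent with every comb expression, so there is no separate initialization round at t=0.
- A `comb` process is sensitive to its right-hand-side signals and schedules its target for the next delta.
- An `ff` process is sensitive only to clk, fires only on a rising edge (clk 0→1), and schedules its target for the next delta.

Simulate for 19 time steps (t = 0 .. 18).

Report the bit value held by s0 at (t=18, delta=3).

t=0 Δ0: s1=0 s5=0 s2=0 s7=0 s4=1 s6=1 clk=0 s0=1 s3=0
  Δ1: clk:0→1
  Δ2: s4:1→0
  Δ3: s6:1→0, s0:1→0
  (3Δ to stable)
t=1 Δ0: s1=0 s5=0 s2=0 s7=0 s4=0 s6=0 clk=1 s0=0 s3=0
  Δ1: clk:1→0
  (1Δ to stable)
t=2 Δ0: s1=0 s5=0 s2=0 s7=0 s4=0 s6=0 clk=0 s0=0 s3=0
  Δ1: clk:0→1
  Δ2: s4:0→1
  Δ3: s6:0→1, s0:0→1
  (3Δ to stable)
t=3 Δ0: s1=0 s5=0 s2=0 s7=0 s4=1 s6=1 clk=1 s0=1 s3=0
  Δ1: clk:1→0
  (1Δ to stable)
t=4 Δ0: s1=0 s5=0 s2=0 s7=0 s4=1 s6=1 clk=0 s0=1 s3=0
  Δ1: clk:0→1
  Δ2: s4:1→0
  Δ3: s6:1→0, s0:1→0
  (3Δ to stable)
t=5 Δ0: s1=0 s5=0 s2=0 s7=0 s4=0 s6=0 clk=1 s0=0 s3=0
  Δ1: clk:1→0
  (1Δ to stable)
t=6 Δ0: s1=0 s5=0 s2=0 s7=0 s4=0 s6=0 clk=0 s0=0 s3=0
  Δ1: clk:0→1
  Δ2: s4:0→1
  Δ3: s6:0→1, s0:0→1
  (3Δ to stable)
t=7 Δ0: s1=0 s5=0 s2=0 s7=0 s4=1 s6=1 clk=1 s0=1 s3=0
  Δ1: clk:1→0
  (1Δ to stable)
t=8 Δ0: s1=0 s5=0 s2=0 s7=0 s4=1 s6=1 clk=0 s0=1 s3=0
  Δ1: clk:0→1
  Δ2: s4:1→0
  Δ3: s6:1→0, s0:1→0
  (3Δ to stable)
t=9 Δ0: s1=0 s5=0 s2=0 s7=0 s4=0 s6=0 clk=1 s0=0 s3=0
  Δ1: clk:1→0
  (1Δ to stable)
t=10 Δ0: s1=0 s5=0 s2=0 s7=0 s4=0 s6=0 clk=0 s0=0 s3=0
  Δ1: clk:0→1
  Δ2: s4:0→1
  Δ3: s6:0→1, s0:0→1
  (3Δ to stable)
t=11 Δ0: s1=0 s5=0 s2=0 s7=0 s4=1 s6=1 clk=1 s0=1 s3=0
  Δ1: clk:1→0
  (1Δ to stable)
t=12 Δ0: s1=0 s5=0 s2=0 s7=0 s4=1 s6=1 clk=0 s0=1 s3=0
  Δ1: clk:0→1
  Δ2: s4:1→0
  Δ3: s6:1→0, s0:1→0
  (3Δ to stable)
t=13 Δ0: s1=0 s5=0 s2=0 s7=0 s4=0 s6=0 clk=1 s0=0 s3=0
  Δ1: clk:1→0
  (1Δ to stable)
t=14 Δ0: s1=0 s5=0 s2=0 s7=0 s4=0 s6=0 clk=0 s0=0 s3=0
  Δ1: clk:0→1
  Δ2: s4:0→1
  Δ3: s6:0→1, s0:0→1
  (3Δ to stable)
t=15 Δ0: s1=0 s5=0 s2=0 s7=0 s4=1 s6=1 clk=1 s0=1 s3=0
  Δ1: clk:1→0
  (1Δ to stable)
t=16 Δ0: s1=0 s5=0 s2=0 s7=0 s4=1 s6=1 clk=0 s0=1 s3=0
  Δ1: clk:0→1
  Δ2: s4:1→0
  Δ3: s6:1→0, s0:1→0
  (3Δ to stable)
t=17 Δ0: s1=0 s5=0 s2=0 s7=0 s4=0 s6=0 clk=1 s0=0 s3=0
  Δ1: clk:1→0
  (1Δ to stable)
t=18 Δ0: s1=0 s5=0 s2=0 s7=0 s4=0 s6=0 clk=0 s0=0 s3=0
  Δ1: clk:0→1
  Δ2: s4:0→1
  Δ3: s6:0→1, s0:0→1
  (3Δ to stable)

1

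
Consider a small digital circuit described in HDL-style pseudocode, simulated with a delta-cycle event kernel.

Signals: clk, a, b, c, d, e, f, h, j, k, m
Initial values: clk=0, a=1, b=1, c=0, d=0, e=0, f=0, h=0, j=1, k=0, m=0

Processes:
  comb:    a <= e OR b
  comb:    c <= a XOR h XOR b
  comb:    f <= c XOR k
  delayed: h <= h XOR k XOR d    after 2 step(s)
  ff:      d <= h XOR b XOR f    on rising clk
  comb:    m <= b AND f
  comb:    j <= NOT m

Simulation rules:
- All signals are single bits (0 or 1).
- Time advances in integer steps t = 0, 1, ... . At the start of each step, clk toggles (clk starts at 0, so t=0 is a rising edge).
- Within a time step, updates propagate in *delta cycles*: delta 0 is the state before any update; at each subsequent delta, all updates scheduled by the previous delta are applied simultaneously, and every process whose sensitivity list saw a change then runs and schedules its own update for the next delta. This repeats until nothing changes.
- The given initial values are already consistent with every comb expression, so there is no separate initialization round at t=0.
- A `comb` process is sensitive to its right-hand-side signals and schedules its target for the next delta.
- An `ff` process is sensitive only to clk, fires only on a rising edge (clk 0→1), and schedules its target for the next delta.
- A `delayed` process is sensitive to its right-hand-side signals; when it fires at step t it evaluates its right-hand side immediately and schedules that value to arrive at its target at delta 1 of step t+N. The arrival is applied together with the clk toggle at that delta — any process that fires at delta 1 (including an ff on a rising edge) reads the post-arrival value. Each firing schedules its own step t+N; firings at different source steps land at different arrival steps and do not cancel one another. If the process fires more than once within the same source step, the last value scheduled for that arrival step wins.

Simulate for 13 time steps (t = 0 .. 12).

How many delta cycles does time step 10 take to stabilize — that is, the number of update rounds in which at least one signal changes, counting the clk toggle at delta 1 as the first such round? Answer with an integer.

5

t0.Δ0 j=1 d=0 clk=0 m=0 f=0 b=1 c=0 e=0 a=1 k=0 h=0
t0.Δ1 j=1 d=0 clk=1 m=0 f=0 b=1 c=0 e=0 a=1 k=0 h=0
t0.Δ2 j=1 d=1 clk=1 m=0 f=0 b=1 c=0 e=0 a=1 k=0 h=0
t1.Δ0 j=1 d=1 clk=1 m=0 f=0 b=1 c=0 e=0 a=1 k=0 h=0
t1.Δ1 j=1 d=1 clk=0 m=0 f=0 b=1 c=0 e=0 a=1 k=0 h=0
t2.Δ0 j=1 d=1 clk=0 m=0 f=0 b=1 c=0 e=0 a=1 k=0 h=0
t2.Δ1 j=1 d=1 clk=1 m=0 f=0 b=1 c=0 e=0 a=1 k=0 h=1
t2.Δ2 j=1 d=0 clk=1 m=0 f=0 b=1 c=1 e=0 a=1 k=0 h=1
t2.Δ3 j=1 d=0 clk=1 m=0 f=1 b=1 c=1 e=0 a=1 k=0 h=1
t2.Δ4 j=1 d=0 clk=1 m=1 f=1 b=1 c=1 e=0 a=1 k=0 h=1
t2.Δ5 j=0 d=0 clk=1 m=1 f=1 b=1 c=1 e=0 a=1 k=0 h=1
t3.Δ0 j=0 d=0 clk=1 m=1 f=1 b=1 c=1 e=0 a=1 k=0 h=1
t3.Δ1 j=0 d=0 clk=0 m=1 f=1 b=1 c=1 e=0 a=1 k=0 h=1
t4.Δ0 j=0 d=0 clk=0 m=1 f=1 b=1 c=1 e=0 a=1 k=0 h=1
t4.Δ1 j=0 d=0 clk=1 m=1 f=1 b=1 c=1 e=0 a=1 k=0 h=1
t4.Δ2 j=0 d=1 clk=1 m=1 f=1 b=1 c=1 e=0 a=1 k=0 h=1
t5.Δ0 j=0 d=1 clk=1 m=1 f=1 b=1 c=1 e=0 a=1 k=0 h=1
t5.Δ1 j=0 d=1 clk=0 m=1 f=1 b=1 c=1 e=0 a=1 k=0 h=1
t6.Δ0 j=0 d=1 clk=0 m=1 f=1 b=1 c=1 e=0 a=1 k=0 h=1
t6.Δ1 j=0 d=1 clk=1 m=1 f=1 b=1 c=1 e=0 a=1 k=0 h=0
t6.Δ2 j=0 d=0 clk=1 m=1 f=1 b=1 c=0 e=0 a=1 k=0 h=0
t6.Δ3 j=0 d=0 clk=1 m=1 f=0 b=1 c=0 e=0 a=1 k=0 h=0
t6.Δ4 j=0 d=0 clk=1 m=0 f=0 b=1 c=0 e=0 a=1 k=0 h=0
t6.Δ5 j=1 d=0 clk=1 m=0 f=0 b=1 c=0 e=0 a=1 k=0 h=0
t7.Δ0 j=1 d=0 clk=1 m=0 f=0 b=1 c=0 e=0 a=1 k=0 h=0
t7.Δ1 j=1 d=0 clk=0 m=0 f=0 b=1 c=0 e=0 a=1 k=0 h=0
t8.Δ0 j=1 d=0 clk=0 m=0 f=0 b=1 c=0 e=0 a=1 k=0 h=0
t8.Δ1 j=1 d=0 clk=1 m=0 f=0 b=1 c=0 e=0 a=1 k=0 h=0
t8.Δ2 j=1 d=1 clk=1 m=0 f=0 b=1 c=0 e=0 a=1 k=0 h=0
t9.Δ0 j=1 d=1 clk=1 m=0 f=0 b=1 c=0 e=0 a=1 k=0 h=0
t9.Δ1 j=1 d=1 clk=0 m=0 f=0 b=1 c=0 e=0 a=1 k=0 h=0
t10.Δ0 j=1 d=1 clk=0 m=0 f=0 b=1 c=0 e=0 a=1 k=0 h=0
t10.Δ1 j=1 d=1 clk=1 m=0 f=0 b=1 c=0 e=0 a=1 k=0 h=1
t10.Δ2 j=1 d=0 clk=1 m=0 f=0 b=1 c=1 e=0 a=1 k=0 h=1
t10.Δ3 j=1 d=0 clk=1 m=0 f=1 b=1 c=1 e=0 a=1 k=0 h=1
t10.Δ4 j=1 d=0 clk=1 m=1 f=1 b=1 c=1 e=0 a=1 k=0 h=1
t10.Δ5 j=0 d=0 clk=1 m=1 f=1 b=1 c=1 e=0 a=1 k=0 h=1
t11.Δ0 j=0 d=0 clk=1 m=1 f=1 b=1 c=1 e=0 a=1 k=0 h=1
t11.Δ1 j=0 d=0 clk=0 m=1 f=1 b=1 c=1 e=0 a=1 k=0 h=1
t12.Δ0 j=0 d=0 clk=0 m=1 f=1 b=1 c=1 e=0 a=1 k=0 h=1
t12.Δ1 j=0 d=0 clk=1 m=1 f=1 b=1 c=1 e=0 a=1 k=0 h=1
t12.Δ2 j=0 d=1 clk=1 m=1 f=1 b=1 c=1 e=0 a=1 k=0 h=1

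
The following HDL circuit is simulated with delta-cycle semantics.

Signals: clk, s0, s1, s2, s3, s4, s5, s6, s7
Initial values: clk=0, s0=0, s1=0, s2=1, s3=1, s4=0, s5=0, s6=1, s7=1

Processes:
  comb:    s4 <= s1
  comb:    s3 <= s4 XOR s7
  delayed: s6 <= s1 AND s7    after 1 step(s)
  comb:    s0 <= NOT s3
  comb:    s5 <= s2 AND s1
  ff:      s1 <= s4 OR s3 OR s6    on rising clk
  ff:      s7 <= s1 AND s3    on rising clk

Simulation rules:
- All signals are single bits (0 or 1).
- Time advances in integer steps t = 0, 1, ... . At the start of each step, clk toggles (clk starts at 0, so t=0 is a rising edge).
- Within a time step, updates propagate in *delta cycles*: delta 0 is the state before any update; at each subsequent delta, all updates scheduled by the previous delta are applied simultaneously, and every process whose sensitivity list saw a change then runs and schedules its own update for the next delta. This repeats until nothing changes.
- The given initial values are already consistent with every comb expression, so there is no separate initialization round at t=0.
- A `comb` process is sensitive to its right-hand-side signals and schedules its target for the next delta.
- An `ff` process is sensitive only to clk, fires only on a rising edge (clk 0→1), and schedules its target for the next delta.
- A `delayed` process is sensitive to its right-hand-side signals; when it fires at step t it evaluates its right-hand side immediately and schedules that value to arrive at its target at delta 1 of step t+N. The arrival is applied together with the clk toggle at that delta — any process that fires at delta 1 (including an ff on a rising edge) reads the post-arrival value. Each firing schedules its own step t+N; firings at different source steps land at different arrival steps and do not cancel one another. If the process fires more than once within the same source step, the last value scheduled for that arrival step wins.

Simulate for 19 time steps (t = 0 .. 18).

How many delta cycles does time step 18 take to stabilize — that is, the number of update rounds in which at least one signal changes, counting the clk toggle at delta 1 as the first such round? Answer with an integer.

t0.Δ0 s7=1 s4=0 s0=0 clk=0 s5=0 s1=0 s3=1 s6=1 s2=1
t0.Δ1 s7=1 s4=0 s0=0 clk=1 s5=0 s1=0 s3=1 s6=1 s2=1
t0.Δ2 s7=0 s4=0 s0=0 clk=1 s5=0 s1=1 s3=1 s6=1 s2=1
t0.Δ3 s7=0 s4=1 s0=0 clk=1 s5=1 s1=1 s3=0 s6=1 s2=1
t0.Δ4 s7=0 s4=1 s0=1 clk=1 s5=1 s1=1 s3=1 s6=1 s2=1
t0.Δ5 s7=0 s4=1 s0=0 clk=1 s5=1 s1=1 s3=1 s6=1 s2=1
t1.Δ0 s7=0 s4=1 s0=0 clk=1 s5=1 s1=1 s3=1 s6=1 s2=1
t1.Δ1 s7=0 s4=1 s0=0 clk=0 s5=1 s1=1 s3=1 s6=0 s2=1
t2.Δ0 s7=0 s4=1 s0=0 clk=0 s5=1 s1=1 s3=1 s6=0 s2=1
t2.Δ1 s7=0 s4=1 s0=0 clk=1 s5=1 s1=1 s3=1 s6=0 s2=1
t2.Δ2 s7=1 s4=1 s0=0 clk=1 s5=1 s1=1 s3=1 s6=0 s2=1
t2.Δ3 s7=1 s4=1 s0=0 clk=1 s5=1 s1=1 s3=0 s6=0 s2=1
t2.Δ4 s7=1 s4=1 s0=1 clk=1 s5=1 s1=1 s3=0 s6=0 s2=1
t3.Δ0 s7=1 s4=1 s0=1 clk=1 s5=1 s1=1 s3=0 s6=0 s2=1
t3.Δ1 s7=1 s4=1 s0=1 clk=0 s5=1 s1=1 s3=0 s6=1 s2=1
t4.Δ0 s7=1 s4=1 s0=1 clk=0 s5=1 s1=1 s3=0 s6=1 s2=1
t4.Δ1 s7=1 s4=1 s0=1 clk=1 s5=1 s1=1 s3=0 s6=1 s2=1
t4.Δ2 s7=0 s4=1 s0=1 clk=1 s5=1 s1=1 s3=0 s6=1 s2=1
t4.Δ3 s7=0 s4=1 s0=1 clk=1 s5=1 s1=1 s3=1 s6=1 s2=1
t4.Δ4 s7=0 s4=1 s0=0 clk=1 s5=1 s1=1 s3=1 s6=1 s2=1
t5.Δ0 s7=0 s4=1 s0=0 clk=1 s5=1 s1=1 s3=1 s6=1 s2=1
t5.Δ1 s7=0 s4=1 s0=0 clk=0 s5=1 s1=1 s3=1 s6=0 s2=1
t6.Δ0 s7=0 s4=1 s0=0 clk=0 s5=1 s1=1 s3=1 s6=0 s2=1
t6.Δ1 s7=0 s4=1 s0=0 clk=1 s5=1 s1=1 s3=1 s6=0 s2=1
t6.Δ2 s7=1 s4=1 s0=0 clk=1 s5=1 s1=1 s3=1 s6=0 s2=1
t6.Δ3 s7=1 s4=1 s0=0 clk=1 s5=1 s1=1 s3=0 s6=0 s2=1
t6.Δ4 s7=1 s4=1 s0=1 clk=1 s5=1 s1=1 s3=0 s6=0 s2=1
t7.Δ0 s7=1 s4=1 s0=1 clk=1 s5=1 s1=1 s3=0 s6=0 s2=1
t7.Δ1 s7=1 s4=1 s0=1 clk=0 s5=1 s1=1 s3=0 s6=1 s2=1
t8.Δ0 s7=1 s4=1 s0=1 clk=0 s5=1 s1=1 s3=0 s6=1 s2=1
t8.Δ1 s7=1 s4=1 s0=1 clk=1 s5=1 s1=1 s3=0 s6=1 s2=1
t8.Δ2 s7=0 s4=1 s0=1 clk=1 s5=1 s1=1 s3=0 s6=1 s2=1
t8.Δ3 s7=0 s4=1 s0=1 clk=1 s5=1 s1=1 s3=1 s6=1 s2=1
t8.Δ4 s7=0 s4=1 s0=0 clk=1 s5=1 s1=1 s3=1 s6=1 s2=1
t9.Δ0 s7=0 s4=1 s0=0 clk=1 s5=1 s1=1 s3=1 s6=1 s2=1
t9.Δ1 s7=0 s4=1 s0=0 clk=0 s5=1 s1=1 s3=1 s6=0 s2=1
t10.Δ0 s7=0 s4=1 s0=0 clk=0 s5=1 s1=1 s3=1 s6=0 s2=1
t10.Δ1 s7=0 s4=1 s0=0 clk=1 s5=1 s1=1 s3=1 s6=0 s2=1
t10.Δ2 s7=1 s4=1 s0=0 clk=1 s5=1 s1=1 s3=1 s6=0 s2=1
t10.Δ3 s7=1 s4=1 s0=0 clk=1 s5=1 s1=1 s3=0 s6=0 s2=1
t10.Δ4 s7=1 s4=1 s0=1 clk=1 s5=1 s1=1 s3=0 s6=0 s2=1
t11.Δ0 s7=1 s4=1 s0=1 clk=1 s5=1 s1=1 s3=0 s6=0 s2=1
t11.Δ1 s7=1 s4=1 s0=1 clk=0 s5=1 s1=1 s3=0 s6=1 s2=1
t12.Δ0 s7=1 s4=1 s0=1 clk=0 s5=1 s1=1 s3=0 s6=1 s2=1
t12.Δ1 s7=1 s4=1 s0=1 clk=1 s5=1 s1=1 s3=0 s6=1 s2=1
t12.Δ2 s7=0 s4=1 s0=1 clk=1 s5=1 s1=1 s3=0 s6=1 s2=1
t12.Δ3 s7=0 s4=1 s0=1 clk=1 s5=1 s1=1 s3=1 s6=1 s2=1
t12.Δ4 s7=0 s4=1 s0=0 clk=1 s5=1 s1=1 s3=1 s6=1 s2=1
t13.Δ0 s7=0 s4=1 s0=0 clk=1 s5=1 s1=1 s3=1 s6=1 s2=1
t13.Δ1 s7=0 s4=1 s0=0 clk=0 s5=1 s1=1 s3=1 s6=0 s2=1
t14.Δ0 s7=0 s4=1 s0=0 clk=0 s5=1 s1=1 s3=1 s6=0 s2=1
t14.Δ1 s7=0 s4=1 s0=0 clk=1 s5=1 s1=1 s3=1 s6=0 s2=1
t14.Δ2 s7=1 s4=1 s0=0 clk=1 s5=1 s1=1 s3=1 s6=0 s2=1
t14.Δ3 s7=1 s4=1 s0=0 clk=1 s5=1 s1=1 s3=0 s6=0 s2=1
t14.Δ4 s7=1 s4=1 s0=1 clk=1 s5=1 s1=1 s3=0 s6=0 s2=1
t15.Δ0 s7=1 s4=1 s0=1 clk=1 s5=1 s1=1 s3=0 s6=0 s2=1
t15.Δ1 s7=1 s4=1 s0=1 clk=0 s5=1 s1=1 s3=0 s6=1 s2=1
t16.Δ0 s7=1 s4=1 s0=1 clk=0 s5=1 s1=1 s3=0 s6=1 s2=1
t16.Δ1 s7=1 s4=1 s0=1 clk=1 s5=1 s1=1 s3=0 s6=1 s2=1
t16.Δ2 s7=0 s4=1 s0=1 clk=1 s5=1 s1=1 s3=0 s6=1 s2=1
t16.Δ3 s7=0 s4=1 s0=1 clk=1 s5=1 s1=1 s3=1 s6=1 s2=1
t16.Δ4 s7=0 s4=1 s0=0 clk=1 s5=1 s1=1 s3=1 s6=1 s2=1
t17.Δ0 s7=0 s4=1 s0=0 clk=1 s5=1 s1=1 s3=1 s6=1 s2=1
t17.Δ1 s7=0 s4=1 s0=0 clk=0 s5=1 s1=1 s3=1 s6=0 s2=1
t18.Δ0 s7=0 s4=1 s0=0 clk=0 s5=1 s1=1 s3=1 s6=0 s2=1
t18.Δ1 s7=0 s4=1 s0=0 clk=1 s5=1 s1=1 s3=1 s6=0 s2=1
t18.Δ2 s7=1 s4=1 s0=0 clk=1 s5=1 s1=1 s3=1 s6=0 s2=1
t18.Δ3 s7=1 s4=1 s0=0 clk=1 s5=1 s1=1 s3=0 s6=0 s2=1
t18.Δ4 s7=1 s4=1 s0=1 clk=1 s5=1 s1=1 s3=0 s6=0 s2=1

4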